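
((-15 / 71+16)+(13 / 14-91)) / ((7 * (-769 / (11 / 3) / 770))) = 44671385 / 1146579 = 38.96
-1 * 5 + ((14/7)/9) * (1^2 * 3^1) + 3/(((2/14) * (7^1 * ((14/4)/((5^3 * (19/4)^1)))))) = 21193/42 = 504.60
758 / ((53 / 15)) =11370 / 53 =214.53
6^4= 1296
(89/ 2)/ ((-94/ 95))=-8455/ 188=-44.97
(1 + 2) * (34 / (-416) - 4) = -2547 / 208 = -12.25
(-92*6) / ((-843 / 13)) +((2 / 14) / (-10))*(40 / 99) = 1656532 / 194733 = 8.51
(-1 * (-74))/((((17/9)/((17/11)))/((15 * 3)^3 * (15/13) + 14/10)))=4551754356/715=6366090.01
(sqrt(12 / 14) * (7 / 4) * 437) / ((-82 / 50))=-10925 * sqrt(42) / 164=-431.72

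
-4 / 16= -1 / 4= -0.25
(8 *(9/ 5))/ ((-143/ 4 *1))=-288/ 715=-0.40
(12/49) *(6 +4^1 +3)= 156/49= 3.18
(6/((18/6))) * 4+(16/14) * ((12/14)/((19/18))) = 8312/931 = 8.93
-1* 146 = -146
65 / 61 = 1.07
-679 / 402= -1.69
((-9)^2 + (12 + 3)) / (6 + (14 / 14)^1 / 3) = 288 / 19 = 15.16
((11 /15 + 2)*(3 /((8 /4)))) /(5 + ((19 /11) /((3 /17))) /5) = 33 /56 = 0.59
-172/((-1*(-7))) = -24.57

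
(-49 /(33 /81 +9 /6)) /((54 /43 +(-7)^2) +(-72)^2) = -113778 /23182519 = -0.00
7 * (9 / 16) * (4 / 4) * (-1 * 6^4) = -5103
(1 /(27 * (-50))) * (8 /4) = -1 /675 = -0.00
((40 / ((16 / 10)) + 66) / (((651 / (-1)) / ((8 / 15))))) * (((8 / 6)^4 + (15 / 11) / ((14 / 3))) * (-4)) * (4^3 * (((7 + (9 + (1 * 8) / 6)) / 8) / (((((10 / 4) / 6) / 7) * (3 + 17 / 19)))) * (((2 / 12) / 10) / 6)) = 17701703552 / 10347517125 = 1.71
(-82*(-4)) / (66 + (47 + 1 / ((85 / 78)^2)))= 2369800 / 822509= 2.88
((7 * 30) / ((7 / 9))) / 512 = 135 / 256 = 0.53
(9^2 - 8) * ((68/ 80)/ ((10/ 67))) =83147/ 200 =415.74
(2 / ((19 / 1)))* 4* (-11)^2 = 50.95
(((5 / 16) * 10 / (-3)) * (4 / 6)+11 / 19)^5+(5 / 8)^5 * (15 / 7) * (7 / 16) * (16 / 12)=2284155665702803 / 19164190454710272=0.12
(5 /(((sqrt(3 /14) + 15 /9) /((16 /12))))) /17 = 1400 /5491-60 * sqrt(42) /5491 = 0.18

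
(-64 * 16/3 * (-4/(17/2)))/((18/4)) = 16384/459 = 35.69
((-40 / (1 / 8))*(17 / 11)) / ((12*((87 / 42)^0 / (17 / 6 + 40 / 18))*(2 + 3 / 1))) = -12376 / 297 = -41.67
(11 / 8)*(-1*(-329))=3619 / 8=452.38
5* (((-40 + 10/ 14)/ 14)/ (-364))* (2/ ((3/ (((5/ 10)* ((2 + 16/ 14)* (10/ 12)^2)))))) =378125/ 13484016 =0.03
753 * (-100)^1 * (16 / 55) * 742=-178792320 / 11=-16253847.27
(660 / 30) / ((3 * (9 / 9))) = 22 / 3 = 7.33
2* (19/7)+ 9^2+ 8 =661/7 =94.43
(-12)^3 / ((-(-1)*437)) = -1728 / 437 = -3.95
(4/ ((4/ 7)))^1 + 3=10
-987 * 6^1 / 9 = -658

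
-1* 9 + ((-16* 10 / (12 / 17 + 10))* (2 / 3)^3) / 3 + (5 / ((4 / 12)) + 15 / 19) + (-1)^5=604090 / 140049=4.31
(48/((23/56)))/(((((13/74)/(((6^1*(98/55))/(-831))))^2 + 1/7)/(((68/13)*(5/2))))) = 96128854671360/11737494758587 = 8.19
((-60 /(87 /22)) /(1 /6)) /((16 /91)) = -15015 /29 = -517.76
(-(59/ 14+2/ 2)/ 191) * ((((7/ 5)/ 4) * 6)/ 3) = -73/ 3820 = -0.02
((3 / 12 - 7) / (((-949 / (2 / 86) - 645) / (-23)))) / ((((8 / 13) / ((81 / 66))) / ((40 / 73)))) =-1089855 / 266287648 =-0.00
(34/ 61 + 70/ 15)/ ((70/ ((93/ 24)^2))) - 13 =-2434801/ 204960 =-11.88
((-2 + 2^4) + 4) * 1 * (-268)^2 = 1292832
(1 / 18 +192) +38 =4141 / 18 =230.06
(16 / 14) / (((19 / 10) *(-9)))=-80 / 1197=-0.07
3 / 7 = 0.43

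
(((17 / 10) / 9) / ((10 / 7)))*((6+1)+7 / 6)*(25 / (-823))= -5831 / 177768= -0.03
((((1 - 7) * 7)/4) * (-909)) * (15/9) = 31815/2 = 15907.50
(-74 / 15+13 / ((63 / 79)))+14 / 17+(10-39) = -90008 / 5355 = -16.81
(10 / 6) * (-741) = -1235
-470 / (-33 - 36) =470 / 69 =6.81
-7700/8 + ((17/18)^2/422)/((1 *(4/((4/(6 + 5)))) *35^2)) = -1773319432211/1842409800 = -962.50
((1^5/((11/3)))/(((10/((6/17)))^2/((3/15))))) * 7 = 189/397375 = 0.00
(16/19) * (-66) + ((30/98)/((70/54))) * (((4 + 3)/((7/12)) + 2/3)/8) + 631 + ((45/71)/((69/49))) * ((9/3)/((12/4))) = 24530200939/42569044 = 576.25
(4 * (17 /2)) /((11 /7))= 238 /11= 21.64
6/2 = 3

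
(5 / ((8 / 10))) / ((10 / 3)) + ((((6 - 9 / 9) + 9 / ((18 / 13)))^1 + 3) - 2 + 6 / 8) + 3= 145 / 8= 18.12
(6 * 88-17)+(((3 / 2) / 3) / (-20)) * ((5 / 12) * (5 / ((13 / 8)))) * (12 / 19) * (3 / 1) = 510.94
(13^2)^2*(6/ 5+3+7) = 1599416/ 5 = 319883.20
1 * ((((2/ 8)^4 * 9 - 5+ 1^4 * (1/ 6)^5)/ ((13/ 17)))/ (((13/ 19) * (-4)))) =99756935/ 42052608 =2.37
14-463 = -449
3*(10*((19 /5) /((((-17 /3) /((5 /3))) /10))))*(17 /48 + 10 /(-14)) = 57475 /476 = 120.75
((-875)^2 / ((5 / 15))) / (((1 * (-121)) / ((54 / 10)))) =-12403125 / 121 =-102505.17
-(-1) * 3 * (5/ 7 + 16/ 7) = 9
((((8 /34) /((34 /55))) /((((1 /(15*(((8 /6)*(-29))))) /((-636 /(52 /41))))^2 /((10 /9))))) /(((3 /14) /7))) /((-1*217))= -24462236500240000 /4542213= -5385532668.82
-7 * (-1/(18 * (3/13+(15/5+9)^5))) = 13/8318106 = 0.00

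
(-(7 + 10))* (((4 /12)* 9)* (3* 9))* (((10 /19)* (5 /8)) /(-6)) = 11475 /152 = 75.49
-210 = -210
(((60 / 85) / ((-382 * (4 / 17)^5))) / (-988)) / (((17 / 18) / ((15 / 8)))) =1989765 / 386473984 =0.01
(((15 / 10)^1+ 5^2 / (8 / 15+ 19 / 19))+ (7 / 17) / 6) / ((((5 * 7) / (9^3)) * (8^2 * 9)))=16173 / 25024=0.65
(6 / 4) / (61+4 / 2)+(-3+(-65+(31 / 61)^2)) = -10583093 / 156282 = -67.72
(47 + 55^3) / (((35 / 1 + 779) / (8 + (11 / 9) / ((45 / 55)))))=21329753 / 10989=1941.01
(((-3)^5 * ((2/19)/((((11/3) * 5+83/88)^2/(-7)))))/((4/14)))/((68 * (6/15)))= 10585080/170714867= 0.06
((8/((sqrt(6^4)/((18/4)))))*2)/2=1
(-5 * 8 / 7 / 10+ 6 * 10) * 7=416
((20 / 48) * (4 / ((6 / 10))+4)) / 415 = 8 / 747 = 0.01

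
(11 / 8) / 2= 11 / 16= 0.69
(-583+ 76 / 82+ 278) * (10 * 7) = -872690 / 41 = -21285.12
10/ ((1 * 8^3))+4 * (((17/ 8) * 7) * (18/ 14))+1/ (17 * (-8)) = 332981/ 4352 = 76.51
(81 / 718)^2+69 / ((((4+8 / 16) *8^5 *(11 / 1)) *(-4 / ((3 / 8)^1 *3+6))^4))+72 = 1753934108819175405 / 24355745923334144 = 72.01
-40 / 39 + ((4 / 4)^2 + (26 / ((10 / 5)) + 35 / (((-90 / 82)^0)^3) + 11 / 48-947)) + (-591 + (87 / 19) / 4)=-17649455 / 11856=-1488.65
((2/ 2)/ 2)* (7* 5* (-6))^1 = -105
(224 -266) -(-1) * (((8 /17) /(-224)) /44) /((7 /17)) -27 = -595057 /8624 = -69.00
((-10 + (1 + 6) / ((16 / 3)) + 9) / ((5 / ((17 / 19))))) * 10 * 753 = 64005 / 152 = 421.09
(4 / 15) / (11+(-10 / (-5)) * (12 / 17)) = 68 / 3165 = 0.02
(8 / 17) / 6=4 / 51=0.08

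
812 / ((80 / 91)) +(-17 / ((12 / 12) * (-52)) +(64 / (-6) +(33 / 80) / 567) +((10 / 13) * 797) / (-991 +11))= 1255782089 / 1375920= 912.69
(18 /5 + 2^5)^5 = 178689902368 /3125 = 57180768.76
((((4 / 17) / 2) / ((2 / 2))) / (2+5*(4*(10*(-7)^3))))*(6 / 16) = -1 / 1554888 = -0.00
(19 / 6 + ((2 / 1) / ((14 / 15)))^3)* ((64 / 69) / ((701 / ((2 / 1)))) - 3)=-3880652893 / 99543402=-38.98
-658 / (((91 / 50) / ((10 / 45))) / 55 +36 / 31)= -112189000 / 223389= -502.21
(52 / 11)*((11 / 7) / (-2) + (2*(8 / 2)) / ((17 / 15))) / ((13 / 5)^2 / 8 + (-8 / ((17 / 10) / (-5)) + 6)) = 7763600 / 7952021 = 0.98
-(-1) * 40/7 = 40/7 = 5.71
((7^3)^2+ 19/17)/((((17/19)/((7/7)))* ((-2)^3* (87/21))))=-66501729/16762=-3967.41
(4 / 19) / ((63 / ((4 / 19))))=16 / 22743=0.00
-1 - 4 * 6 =-25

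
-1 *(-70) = 70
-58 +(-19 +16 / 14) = -531 / 7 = -75.86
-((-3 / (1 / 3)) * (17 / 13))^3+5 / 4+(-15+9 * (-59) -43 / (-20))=11947424 / 10985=1087.61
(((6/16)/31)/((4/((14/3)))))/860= 7/426560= 0.00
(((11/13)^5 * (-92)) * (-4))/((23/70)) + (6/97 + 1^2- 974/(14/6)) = 17506706571/252107947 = 69.44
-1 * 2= -2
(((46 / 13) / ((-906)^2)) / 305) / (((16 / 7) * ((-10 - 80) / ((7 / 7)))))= -161 / 2343322612800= -0.00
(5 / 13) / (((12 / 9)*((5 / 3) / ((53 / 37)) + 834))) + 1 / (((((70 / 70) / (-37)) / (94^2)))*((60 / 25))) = -2821885761625 / 20715396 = -136221.67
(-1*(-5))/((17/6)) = 30/17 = 1.76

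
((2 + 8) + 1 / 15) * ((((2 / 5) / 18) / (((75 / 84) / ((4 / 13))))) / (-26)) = -8456 / 2851875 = -0.00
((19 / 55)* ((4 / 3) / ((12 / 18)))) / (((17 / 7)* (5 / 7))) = 1862 / 4675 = 0.40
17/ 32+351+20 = 11889/ 32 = 371.53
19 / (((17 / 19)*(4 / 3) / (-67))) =-72561 / 68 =-1067.07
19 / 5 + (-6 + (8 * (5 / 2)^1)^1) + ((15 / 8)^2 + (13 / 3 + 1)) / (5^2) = 87139 / 4800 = 18.15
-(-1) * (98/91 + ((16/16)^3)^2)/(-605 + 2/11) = -297/86489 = -0.00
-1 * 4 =-4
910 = 910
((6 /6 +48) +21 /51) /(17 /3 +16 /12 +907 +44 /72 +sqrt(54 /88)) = 171132885 /3167665114 - 25515*sqrt(33) /3167665114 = 0.05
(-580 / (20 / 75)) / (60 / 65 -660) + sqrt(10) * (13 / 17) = 13 * sqrt(10) / 17 + 9425 / 2856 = 5.72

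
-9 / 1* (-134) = 1206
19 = 19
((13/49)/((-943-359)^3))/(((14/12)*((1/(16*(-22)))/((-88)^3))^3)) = -44859600410909648720232448/31543932231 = -1422130889782460.00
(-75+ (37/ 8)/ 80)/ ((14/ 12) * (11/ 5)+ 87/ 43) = -6187227/ 378944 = -16.33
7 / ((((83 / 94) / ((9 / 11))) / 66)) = 35532 / 83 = 428.10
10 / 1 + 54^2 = 2926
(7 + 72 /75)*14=2786 /25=111.44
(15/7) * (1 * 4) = 8.57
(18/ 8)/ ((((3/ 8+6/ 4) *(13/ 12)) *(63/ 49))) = 0.86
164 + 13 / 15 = 2473 / 15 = 164.87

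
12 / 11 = 1.09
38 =38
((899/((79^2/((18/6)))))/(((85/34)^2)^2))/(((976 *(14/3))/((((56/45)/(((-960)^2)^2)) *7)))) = 6293/252614909952000000000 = 0.00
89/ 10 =8.90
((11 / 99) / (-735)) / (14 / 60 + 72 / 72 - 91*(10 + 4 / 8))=1 / 6312474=0.00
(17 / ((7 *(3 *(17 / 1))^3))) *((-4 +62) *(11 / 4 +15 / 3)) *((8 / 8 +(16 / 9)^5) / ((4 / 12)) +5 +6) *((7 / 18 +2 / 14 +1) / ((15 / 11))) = 1263609665813 / 2031948720270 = 0.62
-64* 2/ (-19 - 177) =32/ 49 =0.65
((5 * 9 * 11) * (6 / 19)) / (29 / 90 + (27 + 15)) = 267300 / 72371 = 3.69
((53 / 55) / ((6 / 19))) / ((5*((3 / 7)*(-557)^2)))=7049 / 1535732550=0.00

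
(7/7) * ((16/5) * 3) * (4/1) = 192/5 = 38.40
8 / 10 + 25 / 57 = 353 / 285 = 1.24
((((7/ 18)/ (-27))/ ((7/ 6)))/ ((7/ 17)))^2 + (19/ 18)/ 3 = 226811/ 642978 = 0.35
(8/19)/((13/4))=32/247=0.13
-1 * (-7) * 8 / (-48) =-7 / 6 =-1.17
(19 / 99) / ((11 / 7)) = 133 / 1089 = 0.12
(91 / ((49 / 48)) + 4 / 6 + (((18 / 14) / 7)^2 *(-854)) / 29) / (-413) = -2650360 / 12324333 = -0.22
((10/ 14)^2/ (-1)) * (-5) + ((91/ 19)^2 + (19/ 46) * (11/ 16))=335554985/ 13019104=25.77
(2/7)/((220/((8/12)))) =1/1155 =0.00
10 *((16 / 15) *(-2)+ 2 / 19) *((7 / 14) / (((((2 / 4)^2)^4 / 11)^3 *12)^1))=-3226753564672 / 171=-18869903886.97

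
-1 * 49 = -49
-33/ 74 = -0.45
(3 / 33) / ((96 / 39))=13 / 352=0.04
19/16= 1.19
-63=-63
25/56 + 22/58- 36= -57123/1624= -35.17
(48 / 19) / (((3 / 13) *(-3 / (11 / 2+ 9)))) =-3016 / 57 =-52.91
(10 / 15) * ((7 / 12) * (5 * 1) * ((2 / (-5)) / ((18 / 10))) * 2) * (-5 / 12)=0.36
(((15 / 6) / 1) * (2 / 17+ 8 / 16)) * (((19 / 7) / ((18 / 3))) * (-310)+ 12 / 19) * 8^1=-557030 / 323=-1724.55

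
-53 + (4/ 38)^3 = -363519/ 6859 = -53.00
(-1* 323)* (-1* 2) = 646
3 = 3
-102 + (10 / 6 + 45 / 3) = -256 / 3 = -85.33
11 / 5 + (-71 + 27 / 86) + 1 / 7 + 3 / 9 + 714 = 5833291 / 9030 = 645.99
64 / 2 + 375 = 407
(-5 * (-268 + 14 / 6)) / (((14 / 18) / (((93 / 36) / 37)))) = 123535 / 1036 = 119.24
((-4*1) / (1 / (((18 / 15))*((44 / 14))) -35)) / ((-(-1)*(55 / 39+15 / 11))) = 113256 / 2728075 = 0.04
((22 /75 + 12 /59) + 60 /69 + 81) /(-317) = -8382829 /32262675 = -0.26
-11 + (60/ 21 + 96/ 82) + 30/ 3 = 869/ 287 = 3.03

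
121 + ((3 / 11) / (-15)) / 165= 1098074 / 9075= 121.00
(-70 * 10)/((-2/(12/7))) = 600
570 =570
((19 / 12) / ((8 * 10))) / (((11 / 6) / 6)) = 57 / 880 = 0.06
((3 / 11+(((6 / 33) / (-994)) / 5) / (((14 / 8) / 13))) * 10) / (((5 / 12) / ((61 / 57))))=25440904 / 3635555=7.00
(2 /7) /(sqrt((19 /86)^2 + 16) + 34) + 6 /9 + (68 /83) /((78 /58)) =1.28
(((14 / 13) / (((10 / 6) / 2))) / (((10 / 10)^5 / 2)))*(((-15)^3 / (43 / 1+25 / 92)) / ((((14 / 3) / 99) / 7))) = -29935.86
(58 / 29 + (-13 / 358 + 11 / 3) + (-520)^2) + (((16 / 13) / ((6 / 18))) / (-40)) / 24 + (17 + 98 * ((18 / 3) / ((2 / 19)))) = 38536324433 / 139620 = 276008.63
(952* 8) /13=7616 /13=585.85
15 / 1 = 15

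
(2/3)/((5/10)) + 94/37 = 430/111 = 3.87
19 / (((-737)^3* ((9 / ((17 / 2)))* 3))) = -323 / 21617039862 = -0.00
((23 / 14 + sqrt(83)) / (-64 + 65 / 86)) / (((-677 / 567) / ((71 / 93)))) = 631971 / 38049431 + 54954 * sqrt(83) / 5435633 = 0.11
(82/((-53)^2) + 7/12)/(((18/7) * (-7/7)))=-144529/606744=-0.24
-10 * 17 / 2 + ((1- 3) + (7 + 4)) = -76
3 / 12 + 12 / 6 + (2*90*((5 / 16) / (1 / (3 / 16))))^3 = 1175.45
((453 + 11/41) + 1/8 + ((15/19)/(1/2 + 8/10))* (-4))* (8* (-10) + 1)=-2886289569/81016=-35626.17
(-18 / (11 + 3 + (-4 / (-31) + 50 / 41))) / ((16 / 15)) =-171585 / 156064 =-1.10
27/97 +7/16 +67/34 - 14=-298497/26384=-11.31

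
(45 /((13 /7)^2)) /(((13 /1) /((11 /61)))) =24255 /134017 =0.18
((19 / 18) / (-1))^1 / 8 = -19 / 144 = -0.13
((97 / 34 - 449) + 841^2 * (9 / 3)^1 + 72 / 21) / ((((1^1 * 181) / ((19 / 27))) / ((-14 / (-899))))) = 9592972073 / 74688021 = 128.44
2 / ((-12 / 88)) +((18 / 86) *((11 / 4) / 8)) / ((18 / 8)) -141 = -160615 / 1032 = -155.63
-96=-96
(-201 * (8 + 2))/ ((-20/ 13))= 2613/ 2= 1306.50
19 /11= 1.73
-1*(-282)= 282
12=12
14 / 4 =7 / 2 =3.50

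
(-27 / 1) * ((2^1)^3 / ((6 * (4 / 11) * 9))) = -11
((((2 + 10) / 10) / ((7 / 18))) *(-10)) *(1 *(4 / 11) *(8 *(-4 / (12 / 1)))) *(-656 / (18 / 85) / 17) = -419840 / 77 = -5452.47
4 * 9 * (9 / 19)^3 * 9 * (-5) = -1180980 / 6859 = -172.18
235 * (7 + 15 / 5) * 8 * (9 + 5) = 263200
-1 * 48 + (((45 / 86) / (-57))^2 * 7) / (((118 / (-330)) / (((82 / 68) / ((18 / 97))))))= -514284282531 / 10711863472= -48.01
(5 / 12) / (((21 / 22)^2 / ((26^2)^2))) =208972.40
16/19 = 0.84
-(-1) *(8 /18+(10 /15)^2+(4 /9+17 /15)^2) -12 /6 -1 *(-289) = 290.38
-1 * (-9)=9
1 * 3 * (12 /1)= 36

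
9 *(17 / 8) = 153 / 8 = 19.12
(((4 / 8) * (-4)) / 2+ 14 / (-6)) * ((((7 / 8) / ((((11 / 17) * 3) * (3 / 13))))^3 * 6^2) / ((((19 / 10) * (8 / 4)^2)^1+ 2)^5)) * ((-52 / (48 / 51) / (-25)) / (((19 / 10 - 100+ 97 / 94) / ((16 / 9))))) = 120174159790628125 / 270705657709798096896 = 0.00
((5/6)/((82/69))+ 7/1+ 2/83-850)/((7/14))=-11465043/6806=-1684.55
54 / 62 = 27 / 31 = 0.87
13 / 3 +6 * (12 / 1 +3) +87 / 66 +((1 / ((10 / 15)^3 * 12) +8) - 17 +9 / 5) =468509 / 5280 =88.73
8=8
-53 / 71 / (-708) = 53 / 50268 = 0.00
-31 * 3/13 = -93/13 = -7.15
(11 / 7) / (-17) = -11 / 119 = -0.09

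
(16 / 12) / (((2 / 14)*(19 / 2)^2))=112 / 1083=0.10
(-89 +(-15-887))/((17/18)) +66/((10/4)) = -86946/85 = -1022.89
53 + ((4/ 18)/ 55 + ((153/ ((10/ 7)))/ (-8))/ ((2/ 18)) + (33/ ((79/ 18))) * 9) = 117269/ 625680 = 0.19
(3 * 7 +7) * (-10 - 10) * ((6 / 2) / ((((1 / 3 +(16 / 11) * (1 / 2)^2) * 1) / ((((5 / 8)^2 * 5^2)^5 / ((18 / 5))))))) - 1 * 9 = -183582333691272821 / 3087007744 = -59469346.67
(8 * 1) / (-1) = -8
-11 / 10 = -1.10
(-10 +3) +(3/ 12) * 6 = -11/ 2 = -5.50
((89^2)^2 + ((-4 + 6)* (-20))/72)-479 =62741761.44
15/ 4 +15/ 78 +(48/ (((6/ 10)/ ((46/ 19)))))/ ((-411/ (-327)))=21391855/ 135356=158.04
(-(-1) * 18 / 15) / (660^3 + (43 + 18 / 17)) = 0.00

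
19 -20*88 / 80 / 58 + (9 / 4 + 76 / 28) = 19151 / 812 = 23.58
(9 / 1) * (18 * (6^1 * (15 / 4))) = 3645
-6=-6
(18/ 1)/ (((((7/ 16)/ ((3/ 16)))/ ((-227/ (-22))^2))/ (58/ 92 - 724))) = -382602825/ 644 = -594103.77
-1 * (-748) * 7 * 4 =20944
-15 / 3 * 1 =-5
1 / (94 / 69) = 69 / 94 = 0.73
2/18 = 1/9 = 0.11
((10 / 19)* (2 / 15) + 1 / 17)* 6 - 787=-253951 / 323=-786.23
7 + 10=17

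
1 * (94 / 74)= 47 / 37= 1.27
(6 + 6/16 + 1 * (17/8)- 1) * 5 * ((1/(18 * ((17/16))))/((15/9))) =20/17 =1.18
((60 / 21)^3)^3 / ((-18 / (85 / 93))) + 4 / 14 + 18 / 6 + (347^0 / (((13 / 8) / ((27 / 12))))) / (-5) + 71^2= 9659408516237488 / 2195437988835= 4399.76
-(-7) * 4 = 28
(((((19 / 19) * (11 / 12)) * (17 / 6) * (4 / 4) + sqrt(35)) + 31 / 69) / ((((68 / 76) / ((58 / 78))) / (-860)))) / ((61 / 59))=-27957740 * sqrt(35) / 40443- 35261699575 / 16743402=-6195.72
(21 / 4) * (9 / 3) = 63 / 4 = 15.75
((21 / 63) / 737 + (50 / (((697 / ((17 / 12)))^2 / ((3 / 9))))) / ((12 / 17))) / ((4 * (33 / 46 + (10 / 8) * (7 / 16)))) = 40609007 / 373505145354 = 0.00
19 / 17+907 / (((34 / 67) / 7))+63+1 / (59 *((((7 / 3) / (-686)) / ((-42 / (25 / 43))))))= 648708201 / 50150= 12935.36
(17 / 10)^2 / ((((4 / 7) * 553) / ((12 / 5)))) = 867 / 39500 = 0.02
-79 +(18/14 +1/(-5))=-2727/35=-77.91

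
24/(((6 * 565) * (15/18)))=24/2825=0.01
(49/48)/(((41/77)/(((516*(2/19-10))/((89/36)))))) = -274508388/69331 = -3959.39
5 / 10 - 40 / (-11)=91 / 22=4.14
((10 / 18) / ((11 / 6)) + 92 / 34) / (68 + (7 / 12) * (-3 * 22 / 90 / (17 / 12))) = 8440 / 189893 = 0.04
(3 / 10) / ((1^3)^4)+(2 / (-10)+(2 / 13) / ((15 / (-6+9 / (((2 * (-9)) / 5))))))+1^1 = 1.01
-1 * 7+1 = -6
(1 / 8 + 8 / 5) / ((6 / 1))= 23 / 80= 0.29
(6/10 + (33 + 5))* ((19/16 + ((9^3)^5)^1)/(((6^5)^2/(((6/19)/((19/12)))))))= 635791815908279779/24253655040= 26214268.11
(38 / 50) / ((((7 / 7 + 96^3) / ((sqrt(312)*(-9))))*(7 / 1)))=-342*sqrt(78) / 154828975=-0.00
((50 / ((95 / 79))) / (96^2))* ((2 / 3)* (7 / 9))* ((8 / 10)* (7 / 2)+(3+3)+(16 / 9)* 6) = 40369 / 886464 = 0.05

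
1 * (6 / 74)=3 / 37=0.08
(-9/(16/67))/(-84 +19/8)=603/1306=0.46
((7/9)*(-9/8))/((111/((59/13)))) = -413/11544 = -0.04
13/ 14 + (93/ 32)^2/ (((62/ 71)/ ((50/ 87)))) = 6.49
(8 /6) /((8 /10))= 5 /3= 1.67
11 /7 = 1.57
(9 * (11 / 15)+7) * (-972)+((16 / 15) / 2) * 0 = -66096 / 5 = -13219.20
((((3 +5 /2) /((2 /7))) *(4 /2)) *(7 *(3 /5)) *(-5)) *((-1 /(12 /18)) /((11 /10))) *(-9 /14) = -2835 /4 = -708.75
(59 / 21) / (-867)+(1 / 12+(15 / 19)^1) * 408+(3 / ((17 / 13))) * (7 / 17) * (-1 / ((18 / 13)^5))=355.92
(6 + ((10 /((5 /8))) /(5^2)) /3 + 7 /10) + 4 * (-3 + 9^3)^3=229594306637 /150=1530628710.91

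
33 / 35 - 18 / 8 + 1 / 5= -31 / 28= -1.11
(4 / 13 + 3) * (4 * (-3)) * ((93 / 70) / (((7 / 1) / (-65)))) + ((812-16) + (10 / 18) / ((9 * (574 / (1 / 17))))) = 1285.67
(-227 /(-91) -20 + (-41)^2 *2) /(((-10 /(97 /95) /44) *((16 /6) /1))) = -974221149 /172900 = -5634.59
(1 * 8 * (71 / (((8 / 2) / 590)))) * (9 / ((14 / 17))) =6409170 / 7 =915595.71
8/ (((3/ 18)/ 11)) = 528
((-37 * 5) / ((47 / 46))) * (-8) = 68080 / 47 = 1448.51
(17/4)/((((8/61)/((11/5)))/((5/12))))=11407/384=29.71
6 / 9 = 2 / 3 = 0.67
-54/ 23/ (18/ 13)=-39/ 23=-1.70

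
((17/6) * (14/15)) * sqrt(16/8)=119 * sqrt(2)/45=3.74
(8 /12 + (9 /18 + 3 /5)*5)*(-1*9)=-111 /2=-55.50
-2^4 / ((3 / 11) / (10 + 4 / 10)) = -610.13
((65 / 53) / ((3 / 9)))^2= 38025 / 2809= 13.54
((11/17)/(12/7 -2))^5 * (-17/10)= 2706784157/26726720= 101.28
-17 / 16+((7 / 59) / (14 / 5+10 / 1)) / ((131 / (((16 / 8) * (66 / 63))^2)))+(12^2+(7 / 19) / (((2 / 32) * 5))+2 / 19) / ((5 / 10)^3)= 859446348907 / 740129040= 1161.21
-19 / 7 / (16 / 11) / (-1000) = 209 / 112000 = 0.00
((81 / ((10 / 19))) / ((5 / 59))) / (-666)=-10089 / 3700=-2.73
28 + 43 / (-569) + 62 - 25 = 36942 / 569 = 64.92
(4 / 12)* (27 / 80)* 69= 621 / 80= 7.76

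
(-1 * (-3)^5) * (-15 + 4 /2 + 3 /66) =-69255 /22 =-3147.95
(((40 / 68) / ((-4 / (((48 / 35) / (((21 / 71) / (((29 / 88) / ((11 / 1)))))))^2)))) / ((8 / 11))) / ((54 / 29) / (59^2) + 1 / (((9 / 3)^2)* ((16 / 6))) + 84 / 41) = -105280956397374 / 56420453330078915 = -0.00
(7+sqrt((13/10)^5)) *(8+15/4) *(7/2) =55601 *sqrt(130)/8000+2303/8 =367.12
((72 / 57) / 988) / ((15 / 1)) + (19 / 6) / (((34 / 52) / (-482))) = -2793602008 / 1196715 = -2334.39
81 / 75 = 27 / 25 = 1.08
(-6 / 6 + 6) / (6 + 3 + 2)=5 / 11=0.45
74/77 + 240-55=14319/77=185.96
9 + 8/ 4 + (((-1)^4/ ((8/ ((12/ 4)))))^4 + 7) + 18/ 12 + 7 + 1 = 112721/ 4096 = 27.52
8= 8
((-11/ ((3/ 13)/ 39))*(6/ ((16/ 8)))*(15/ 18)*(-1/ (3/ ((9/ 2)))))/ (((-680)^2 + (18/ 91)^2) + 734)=76971895/ 5113617304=0.02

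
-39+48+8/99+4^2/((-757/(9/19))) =12916061/1423917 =9.07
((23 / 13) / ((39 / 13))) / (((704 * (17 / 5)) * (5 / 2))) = 23 / 233376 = 0.00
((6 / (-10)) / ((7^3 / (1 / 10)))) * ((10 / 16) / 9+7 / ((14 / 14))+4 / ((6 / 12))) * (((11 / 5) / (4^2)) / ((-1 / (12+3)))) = 0.01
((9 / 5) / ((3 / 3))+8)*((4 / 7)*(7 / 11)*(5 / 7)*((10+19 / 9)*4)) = 12208 / 99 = 123.31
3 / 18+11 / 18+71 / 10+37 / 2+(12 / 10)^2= 6259 / 225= 27.82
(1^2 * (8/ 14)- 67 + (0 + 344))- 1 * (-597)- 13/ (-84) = 73477/ 84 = 874.73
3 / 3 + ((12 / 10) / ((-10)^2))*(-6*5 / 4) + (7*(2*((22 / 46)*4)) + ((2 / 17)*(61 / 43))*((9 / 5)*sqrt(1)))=47064663 / 1681300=27.99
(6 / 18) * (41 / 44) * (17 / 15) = 697 / 1980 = 0.35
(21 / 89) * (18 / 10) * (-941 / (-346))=177849 / 153970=1.16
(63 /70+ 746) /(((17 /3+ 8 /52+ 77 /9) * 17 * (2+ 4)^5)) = 97097 /247052160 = 0.00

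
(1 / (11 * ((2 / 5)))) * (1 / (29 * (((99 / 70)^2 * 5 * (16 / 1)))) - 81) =-460449755 / 25012152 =-18.41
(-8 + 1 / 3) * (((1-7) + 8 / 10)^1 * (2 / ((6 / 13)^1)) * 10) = 15548 / 9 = 1727.56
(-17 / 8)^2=289 / 64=4.52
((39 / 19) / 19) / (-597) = -13 / 71839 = -0.00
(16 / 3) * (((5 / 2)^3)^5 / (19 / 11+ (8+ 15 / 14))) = 2349853515625 / 5108736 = 459967.69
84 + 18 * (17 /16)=825 /8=103.12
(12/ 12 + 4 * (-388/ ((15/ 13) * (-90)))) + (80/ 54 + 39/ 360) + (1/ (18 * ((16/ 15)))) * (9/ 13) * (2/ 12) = 364853/ 20800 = 17.54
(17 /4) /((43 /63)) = 1071 /172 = 6.23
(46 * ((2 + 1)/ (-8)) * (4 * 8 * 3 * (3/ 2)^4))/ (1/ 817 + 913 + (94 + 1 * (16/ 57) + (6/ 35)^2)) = -50342498325/ 6048854072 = -8.32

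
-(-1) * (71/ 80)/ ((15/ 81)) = 4.79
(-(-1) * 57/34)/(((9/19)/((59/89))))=21299/9078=2.35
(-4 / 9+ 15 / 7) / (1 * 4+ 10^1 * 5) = 107 / 3402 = 0.03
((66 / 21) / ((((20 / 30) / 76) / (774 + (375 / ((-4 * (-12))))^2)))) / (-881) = -134033163 / 394688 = -339.59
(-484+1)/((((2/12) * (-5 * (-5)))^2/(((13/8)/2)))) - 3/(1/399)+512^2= 652310989/2500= 260924.40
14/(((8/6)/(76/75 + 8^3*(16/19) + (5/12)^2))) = 207006709/45600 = 4539.62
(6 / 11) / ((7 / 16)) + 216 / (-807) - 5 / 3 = -42725 / 62139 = -0.69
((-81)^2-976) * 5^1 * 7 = 195475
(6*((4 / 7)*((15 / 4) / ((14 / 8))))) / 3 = 120 / 49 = 2.45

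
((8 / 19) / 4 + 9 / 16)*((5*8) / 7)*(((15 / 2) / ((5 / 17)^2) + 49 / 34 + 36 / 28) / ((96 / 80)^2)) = 38576525 / 162792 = 236.97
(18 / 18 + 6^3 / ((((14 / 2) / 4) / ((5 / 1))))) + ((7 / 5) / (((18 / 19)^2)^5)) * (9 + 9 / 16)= 142435282100321993 / 222162405212160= 641.13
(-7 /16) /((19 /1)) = -7 /304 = -0.02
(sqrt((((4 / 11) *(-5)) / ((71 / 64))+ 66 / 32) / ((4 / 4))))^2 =5293 / 12496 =0.42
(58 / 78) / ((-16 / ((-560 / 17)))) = 1015 / 663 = 1.53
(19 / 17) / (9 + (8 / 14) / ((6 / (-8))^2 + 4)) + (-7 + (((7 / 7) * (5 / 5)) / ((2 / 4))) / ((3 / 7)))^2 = 3971660 / 713439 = 5.57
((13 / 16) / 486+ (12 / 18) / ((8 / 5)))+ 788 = 6130741 / 7776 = 788.42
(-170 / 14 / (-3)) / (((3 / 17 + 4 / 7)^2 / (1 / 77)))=0.09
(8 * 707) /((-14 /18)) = -7272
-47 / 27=-1.74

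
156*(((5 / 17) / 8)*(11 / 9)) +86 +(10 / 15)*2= 9623 / 102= 94.34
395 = 395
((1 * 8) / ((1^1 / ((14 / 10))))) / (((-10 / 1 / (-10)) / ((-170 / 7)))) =-272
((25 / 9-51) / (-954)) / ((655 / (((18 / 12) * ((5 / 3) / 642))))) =217 / 722099772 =0.00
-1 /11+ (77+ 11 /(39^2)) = 1286887 /16731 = 76.92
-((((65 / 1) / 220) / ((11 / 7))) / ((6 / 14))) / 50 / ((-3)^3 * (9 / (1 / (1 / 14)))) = 4459 / 8820900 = 0.00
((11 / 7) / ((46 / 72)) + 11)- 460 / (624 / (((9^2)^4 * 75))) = -19925250870191 / 8372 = -2379986964.91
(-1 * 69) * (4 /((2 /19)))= -2622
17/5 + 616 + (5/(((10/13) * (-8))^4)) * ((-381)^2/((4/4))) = 9220068121/8192000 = 1125.50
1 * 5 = 5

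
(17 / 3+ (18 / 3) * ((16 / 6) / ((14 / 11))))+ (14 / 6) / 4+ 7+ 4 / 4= 751 / 28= 26.82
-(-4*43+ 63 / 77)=1883 / 11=171.18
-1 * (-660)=660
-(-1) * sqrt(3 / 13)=sqrt(39) / 13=0.48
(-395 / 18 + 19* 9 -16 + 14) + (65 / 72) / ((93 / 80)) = 247471 / 1674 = 147.83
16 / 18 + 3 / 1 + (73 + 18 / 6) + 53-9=1115 / 9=123.89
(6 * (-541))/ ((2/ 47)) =-76281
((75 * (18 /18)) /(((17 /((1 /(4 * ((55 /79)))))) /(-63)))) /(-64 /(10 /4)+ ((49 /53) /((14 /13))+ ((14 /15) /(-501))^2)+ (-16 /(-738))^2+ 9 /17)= 375630157778155875 /91122803857730546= 4.12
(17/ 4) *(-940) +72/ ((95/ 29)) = -377437/ 95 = -3973.02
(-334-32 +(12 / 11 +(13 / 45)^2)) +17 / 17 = -8104216 / 22275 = -363.83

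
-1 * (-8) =8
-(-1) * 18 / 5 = 18 / 5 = 3.60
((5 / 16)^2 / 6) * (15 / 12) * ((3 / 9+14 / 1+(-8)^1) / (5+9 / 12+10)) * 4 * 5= 11875 / 72576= 0.16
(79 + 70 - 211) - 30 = -92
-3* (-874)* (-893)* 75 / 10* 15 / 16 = -263412675 / 16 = -16463292.19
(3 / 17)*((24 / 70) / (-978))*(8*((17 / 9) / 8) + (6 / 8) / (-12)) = -263 / 2327640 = -0.00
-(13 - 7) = -6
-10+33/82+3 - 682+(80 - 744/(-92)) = -1132563/1886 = -600.51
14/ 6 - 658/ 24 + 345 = 3839/ 12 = 319.92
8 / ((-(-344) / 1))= 1 / 43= 0.02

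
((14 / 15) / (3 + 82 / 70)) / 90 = 49 / 19710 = 0.00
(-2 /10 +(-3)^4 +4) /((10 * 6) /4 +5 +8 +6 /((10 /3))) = 424 /149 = 2.85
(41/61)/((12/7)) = 0.39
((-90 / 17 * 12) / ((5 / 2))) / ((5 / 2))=-864 / 85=-10.16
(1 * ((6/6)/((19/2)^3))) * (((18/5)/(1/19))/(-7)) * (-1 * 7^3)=7056/1805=3.91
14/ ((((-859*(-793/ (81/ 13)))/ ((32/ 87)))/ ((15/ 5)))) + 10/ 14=1284291511/ 1797652493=0.71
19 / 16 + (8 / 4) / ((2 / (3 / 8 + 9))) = 169 / 16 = 10.56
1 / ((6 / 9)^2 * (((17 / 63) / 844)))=119637 / 17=7037.47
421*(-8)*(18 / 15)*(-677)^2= -1852382486.40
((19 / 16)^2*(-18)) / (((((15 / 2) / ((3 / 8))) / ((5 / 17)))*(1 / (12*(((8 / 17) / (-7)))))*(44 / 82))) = 399627 / 712096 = 0.56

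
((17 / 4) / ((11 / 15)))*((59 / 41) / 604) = 15045 / 1089616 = 0.01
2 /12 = 1 /6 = 0.17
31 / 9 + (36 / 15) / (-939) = 48479 / 14085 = 3.44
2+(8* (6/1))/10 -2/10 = 33/5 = 6.60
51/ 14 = 3.64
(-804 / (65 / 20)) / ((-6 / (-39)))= -1608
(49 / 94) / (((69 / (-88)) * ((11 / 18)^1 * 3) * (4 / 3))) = -294 / 1081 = -0.27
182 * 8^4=745472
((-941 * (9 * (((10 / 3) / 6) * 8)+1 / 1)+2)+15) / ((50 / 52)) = -1002664 / 25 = -40106.56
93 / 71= 1.31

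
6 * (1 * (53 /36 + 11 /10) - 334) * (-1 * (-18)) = -178971 /5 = -35794.20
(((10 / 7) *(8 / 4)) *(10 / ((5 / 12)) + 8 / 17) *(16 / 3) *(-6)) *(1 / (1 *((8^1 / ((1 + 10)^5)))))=-5359777280 / 119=-45040145.21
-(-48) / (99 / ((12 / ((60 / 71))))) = 1136 / 165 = 6.88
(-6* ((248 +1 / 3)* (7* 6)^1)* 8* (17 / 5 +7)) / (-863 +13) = 2603328 / 425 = 6125.48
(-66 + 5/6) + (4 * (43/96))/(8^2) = -33351/512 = -65.14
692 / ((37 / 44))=30448 / 37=822.92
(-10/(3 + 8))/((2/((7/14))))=-5/22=-0.23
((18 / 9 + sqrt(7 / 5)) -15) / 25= -13 / 25 + sqrt(35) / 125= -0.47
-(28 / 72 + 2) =-43 / 18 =-2.39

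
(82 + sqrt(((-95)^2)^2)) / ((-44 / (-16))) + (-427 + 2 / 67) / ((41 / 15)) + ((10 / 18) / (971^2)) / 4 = 3236313231539921 / 1025633753892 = 3155.43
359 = 359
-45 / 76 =-0.59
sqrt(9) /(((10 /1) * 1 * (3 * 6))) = 1 /60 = 0.02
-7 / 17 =-0.41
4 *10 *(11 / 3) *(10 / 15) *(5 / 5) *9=880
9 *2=18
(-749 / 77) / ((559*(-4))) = 107 / 24596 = 0.00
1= 1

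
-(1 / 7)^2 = -1 / 49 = -0.02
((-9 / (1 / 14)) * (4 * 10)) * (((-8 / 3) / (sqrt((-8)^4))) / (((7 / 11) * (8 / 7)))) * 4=1155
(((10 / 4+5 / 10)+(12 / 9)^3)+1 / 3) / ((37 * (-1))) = -154 / 999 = -0.15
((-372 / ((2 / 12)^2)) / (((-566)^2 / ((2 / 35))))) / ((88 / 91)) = -10881 / 4404895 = -0.00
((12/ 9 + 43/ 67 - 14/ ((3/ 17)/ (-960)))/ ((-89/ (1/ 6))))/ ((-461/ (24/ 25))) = 0.30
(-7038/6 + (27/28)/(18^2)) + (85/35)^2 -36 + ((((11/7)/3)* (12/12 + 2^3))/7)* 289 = -2371913/2352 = -1008.47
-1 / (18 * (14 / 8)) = -2 / 63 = -0.03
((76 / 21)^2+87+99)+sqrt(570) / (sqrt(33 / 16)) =4* sqrt(2090) / 11+87802 / 441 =215.72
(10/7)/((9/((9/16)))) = 5/56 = 0.09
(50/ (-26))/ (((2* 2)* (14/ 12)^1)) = -75/ 182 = -0.41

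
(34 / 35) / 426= 17 / 7455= 0.00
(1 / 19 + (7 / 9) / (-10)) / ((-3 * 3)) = 43 / 15390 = 0.00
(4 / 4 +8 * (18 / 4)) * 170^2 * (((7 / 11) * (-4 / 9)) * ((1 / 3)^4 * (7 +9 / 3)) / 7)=-42772000 / 8019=-5333.83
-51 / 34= -1.50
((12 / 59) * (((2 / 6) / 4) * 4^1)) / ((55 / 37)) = 148 / 3245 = 0.05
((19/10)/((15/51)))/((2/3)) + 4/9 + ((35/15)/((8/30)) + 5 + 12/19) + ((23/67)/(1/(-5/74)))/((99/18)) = 2857463189/116574975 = 24.51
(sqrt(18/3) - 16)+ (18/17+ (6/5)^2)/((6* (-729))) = -1652459/103275+ sqrt(6) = -13.55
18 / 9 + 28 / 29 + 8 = 10.97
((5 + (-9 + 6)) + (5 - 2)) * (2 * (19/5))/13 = 38/13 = 2.92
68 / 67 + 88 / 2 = 3016 / 67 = 45.01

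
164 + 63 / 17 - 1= 2834 / 17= 166.71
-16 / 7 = -2.29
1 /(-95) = -1 /95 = -0.01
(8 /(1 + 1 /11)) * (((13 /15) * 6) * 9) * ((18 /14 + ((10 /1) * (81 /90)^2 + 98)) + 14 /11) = 6526026 /175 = 37291.58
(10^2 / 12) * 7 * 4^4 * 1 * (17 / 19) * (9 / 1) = 2284800 / 19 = 120252.63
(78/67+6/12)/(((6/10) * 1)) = 1115/402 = 2.77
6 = 6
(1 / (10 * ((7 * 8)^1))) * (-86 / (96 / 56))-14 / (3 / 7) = -5241 / 160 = -32.76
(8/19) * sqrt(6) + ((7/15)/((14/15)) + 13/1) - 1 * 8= 8 * sqrt(6)/19 + 11/2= 6.53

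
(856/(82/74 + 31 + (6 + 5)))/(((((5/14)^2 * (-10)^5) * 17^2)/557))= -108052987/36012109375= -0.00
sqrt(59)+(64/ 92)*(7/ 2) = 56/ 23+sqrt(59) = 10.12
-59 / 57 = -1.04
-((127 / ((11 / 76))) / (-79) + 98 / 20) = 53939 / 8690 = 6.21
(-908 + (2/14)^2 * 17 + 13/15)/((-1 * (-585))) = -666488/429975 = -1.55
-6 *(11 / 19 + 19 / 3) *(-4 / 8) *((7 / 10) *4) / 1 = 5516 / 95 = 58.06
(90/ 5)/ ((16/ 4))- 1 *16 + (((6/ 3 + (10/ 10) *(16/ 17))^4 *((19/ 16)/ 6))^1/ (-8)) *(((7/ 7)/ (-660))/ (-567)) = -3450578724023/ 300050194752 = -11.50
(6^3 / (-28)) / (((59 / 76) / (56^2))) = -1838592 / 59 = -31162.58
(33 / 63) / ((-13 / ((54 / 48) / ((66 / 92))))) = -0.06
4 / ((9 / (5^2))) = 100 / 9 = 11.11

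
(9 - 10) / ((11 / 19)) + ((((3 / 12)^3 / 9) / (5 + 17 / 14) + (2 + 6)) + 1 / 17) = 29667613 / 4685472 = 6.33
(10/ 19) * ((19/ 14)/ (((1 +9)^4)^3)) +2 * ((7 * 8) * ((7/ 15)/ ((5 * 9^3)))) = 43904000002187/ 3061800000000000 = 0.01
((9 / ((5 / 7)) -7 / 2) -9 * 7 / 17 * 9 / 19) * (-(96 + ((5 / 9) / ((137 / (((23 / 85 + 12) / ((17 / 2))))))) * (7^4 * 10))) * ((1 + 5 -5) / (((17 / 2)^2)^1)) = -3999375736552 / 166314949695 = -24.05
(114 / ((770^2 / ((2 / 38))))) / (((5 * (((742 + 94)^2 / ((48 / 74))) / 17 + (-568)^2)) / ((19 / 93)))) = 969 / 904576795545500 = 0.00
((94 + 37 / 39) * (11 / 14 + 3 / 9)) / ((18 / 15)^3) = 3107875 / 50544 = 61.49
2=2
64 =64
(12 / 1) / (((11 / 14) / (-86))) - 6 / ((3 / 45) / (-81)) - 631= 58801 / 11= 5345.55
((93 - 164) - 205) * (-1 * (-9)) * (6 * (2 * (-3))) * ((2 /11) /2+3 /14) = 2101464 /77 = 27291.74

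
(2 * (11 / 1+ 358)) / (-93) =-246 / 31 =-7.94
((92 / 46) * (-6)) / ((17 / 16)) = -192 / 17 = -11.29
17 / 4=4.25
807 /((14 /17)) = 13719 /14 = 979.93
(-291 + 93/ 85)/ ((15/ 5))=-8214/ 85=-96.64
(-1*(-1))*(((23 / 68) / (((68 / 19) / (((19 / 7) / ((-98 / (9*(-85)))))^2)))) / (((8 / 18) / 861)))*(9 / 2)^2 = 28644833760975 / 17210368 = 1664394.03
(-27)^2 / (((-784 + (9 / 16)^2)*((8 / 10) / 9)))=-2099520 / 200623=-10.47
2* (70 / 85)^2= 392 / 289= 1.36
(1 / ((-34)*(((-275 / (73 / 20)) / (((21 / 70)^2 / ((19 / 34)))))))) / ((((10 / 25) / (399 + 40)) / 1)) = 288423 / 4180000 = 0.07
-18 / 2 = -9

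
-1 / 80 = -0.01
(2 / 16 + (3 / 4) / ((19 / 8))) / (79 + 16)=67 / 14440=0.00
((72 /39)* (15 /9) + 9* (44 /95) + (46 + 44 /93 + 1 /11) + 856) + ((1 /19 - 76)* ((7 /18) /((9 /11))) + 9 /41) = 814846531547 /932392890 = 873.93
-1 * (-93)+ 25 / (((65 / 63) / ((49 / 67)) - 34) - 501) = 30622299 / 329438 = 92.95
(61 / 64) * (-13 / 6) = -793 / 384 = -2.07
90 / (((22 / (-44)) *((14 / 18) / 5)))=-8100 / 7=-1157.14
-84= -84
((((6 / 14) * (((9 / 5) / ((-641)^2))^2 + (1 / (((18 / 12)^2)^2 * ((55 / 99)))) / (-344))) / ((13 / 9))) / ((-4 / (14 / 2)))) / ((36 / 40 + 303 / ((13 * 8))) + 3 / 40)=1688231930263 / 12232084677845255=0.00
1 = 1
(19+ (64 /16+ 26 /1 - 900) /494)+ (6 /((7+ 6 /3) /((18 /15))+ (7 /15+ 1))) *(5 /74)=17.28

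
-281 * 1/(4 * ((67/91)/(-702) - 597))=8975421/76275242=0.12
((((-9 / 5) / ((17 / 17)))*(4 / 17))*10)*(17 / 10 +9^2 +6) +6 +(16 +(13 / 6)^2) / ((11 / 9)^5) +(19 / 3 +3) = -57946902769 / 164272020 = -352.75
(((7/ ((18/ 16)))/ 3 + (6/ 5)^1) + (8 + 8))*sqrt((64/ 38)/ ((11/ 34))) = 43.98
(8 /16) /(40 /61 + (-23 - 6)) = -61 /3458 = -0.02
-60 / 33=-1.82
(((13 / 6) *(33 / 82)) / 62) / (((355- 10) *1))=143 / 3507960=0.00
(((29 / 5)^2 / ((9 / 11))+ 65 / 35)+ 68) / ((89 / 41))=51.12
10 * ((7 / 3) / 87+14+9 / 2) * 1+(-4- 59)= 31912 / 261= 122.27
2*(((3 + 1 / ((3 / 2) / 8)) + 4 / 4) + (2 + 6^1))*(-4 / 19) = -416 / 57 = -7.30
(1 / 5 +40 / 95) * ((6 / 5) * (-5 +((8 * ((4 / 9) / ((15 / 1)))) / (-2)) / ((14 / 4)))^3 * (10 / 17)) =-25404547117948 / 454304143125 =-55.92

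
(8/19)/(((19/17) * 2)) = 68/361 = 0.19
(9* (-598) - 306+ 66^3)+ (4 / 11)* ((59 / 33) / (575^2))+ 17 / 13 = 439684341919943 / 1560219375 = 281809.31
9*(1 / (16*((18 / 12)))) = 3 / 8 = 0.38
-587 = -587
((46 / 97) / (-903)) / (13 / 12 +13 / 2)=-184 / 2656927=-0.00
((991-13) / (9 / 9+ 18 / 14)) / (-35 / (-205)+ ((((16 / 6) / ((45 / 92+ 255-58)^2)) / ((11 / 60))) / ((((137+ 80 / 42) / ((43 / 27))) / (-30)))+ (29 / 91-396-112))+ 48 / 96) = -405830391502385522673 / 480888944356012182292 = -0.84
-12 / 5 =-2.40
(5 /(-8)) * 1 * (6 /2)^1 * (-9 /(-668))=-135 /5344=-0.03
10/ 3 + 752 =2266/ 3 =755.33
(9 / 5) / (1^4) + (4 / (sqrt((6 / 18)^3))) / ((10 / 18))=9 / 5 + 108 * sqrt(3) / 5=39.21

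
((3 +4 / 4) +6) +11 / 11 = 11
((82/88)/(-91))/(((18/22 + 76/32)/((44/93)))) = -3608/2378103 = -0.00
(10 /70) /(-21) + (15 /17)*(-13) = -28682 /2499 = -11.48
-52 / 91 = -4 / 7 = -0.57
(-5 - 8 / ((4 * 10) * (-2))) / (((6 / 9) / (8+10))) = -1323 / 10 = -132.30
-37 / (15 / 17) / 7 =-629 / 105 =-5.99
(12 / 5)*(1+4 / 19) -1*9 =-579 / 95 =-6.09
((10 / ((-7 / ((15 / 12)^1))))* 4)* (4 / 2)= -100 / 7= -14.29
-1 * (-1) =1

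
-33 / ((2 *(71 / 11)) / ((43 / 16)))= -15609 / 2272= -6.87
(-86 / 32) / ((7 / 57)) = -2451 / 112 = -21.88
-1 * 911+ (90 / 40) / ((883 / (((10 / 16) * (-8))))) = -3217697 / 3532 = -911.01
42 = 42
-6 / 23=-0.26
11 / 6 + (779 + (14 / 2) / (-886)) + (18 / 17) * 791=36563491 / 22593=1618.35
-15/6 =-5/2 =-2.50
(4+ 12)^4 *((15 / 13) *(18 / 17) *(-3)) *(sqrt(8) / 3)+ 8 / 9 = 8 / 9-35389440 *sqrt(2) / 221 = -226461.67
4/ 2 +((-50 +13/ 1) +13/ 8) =-267/ 8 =-33.38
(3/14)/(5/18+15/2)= 27/980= 0.03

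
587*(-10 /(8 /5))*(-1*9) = 132075 /4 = 33018.75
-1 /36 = -0.03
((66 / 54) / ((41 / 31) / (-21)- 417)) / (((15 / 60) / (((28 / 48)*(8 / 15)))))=-33418 / 9163395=-0.00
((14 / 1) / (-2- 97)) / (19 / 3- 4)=-2 / 33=-0.06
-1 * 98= -98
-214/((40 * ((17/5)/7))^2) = -5243/9248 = -0.57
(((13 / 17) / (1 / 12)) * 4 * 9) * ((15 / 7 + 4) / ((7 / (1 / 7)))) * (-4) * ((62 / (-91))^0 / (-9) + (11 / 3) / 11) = -214656 / 5831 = -36.81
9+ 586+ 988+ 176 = 1759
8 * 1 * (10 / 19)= 80 / 19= 4.21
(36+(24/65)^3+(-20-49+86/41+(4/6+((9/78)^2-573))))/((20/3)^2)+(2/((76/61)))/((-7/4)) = -34715541984083/2396048200000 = -14.49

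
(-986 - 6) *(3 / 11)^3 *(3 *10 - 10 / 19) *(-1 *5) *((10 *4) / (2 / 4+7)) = 399974400 / 25289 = 15816.14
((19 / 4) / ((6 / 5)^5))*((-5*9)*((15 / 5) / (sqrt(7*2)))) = -296875*sqrt(14) / 16128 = -68.87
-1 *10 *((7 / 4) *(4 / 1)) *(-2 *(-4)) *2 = -1120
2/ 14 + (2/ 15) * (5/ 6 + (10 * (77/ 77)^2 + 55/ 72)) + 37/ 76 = 7814/ 3591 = 2.18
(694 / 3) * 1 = 694 / 3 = 231.33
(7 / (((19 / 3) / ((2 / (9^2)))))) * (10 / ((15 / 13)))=364 / 1539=0.24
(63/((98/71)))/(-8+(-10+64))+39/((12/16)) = 34127/644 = 52.99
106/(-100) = -53/50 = -1.06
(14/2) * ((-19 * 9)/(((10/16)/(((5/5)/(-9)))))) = 1064/5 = 212.80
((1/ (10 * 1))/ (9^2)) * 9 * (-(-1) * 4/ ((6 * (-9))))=-1/ 1215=-0.00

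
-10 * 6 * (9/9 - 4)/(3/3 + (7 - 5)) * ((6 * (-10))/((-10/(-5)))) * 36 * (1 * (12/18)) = -43200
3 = 3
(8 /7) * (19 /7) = 152 /49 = 3.10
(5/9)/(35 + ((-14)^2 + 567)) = 0.00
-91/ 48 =-1.90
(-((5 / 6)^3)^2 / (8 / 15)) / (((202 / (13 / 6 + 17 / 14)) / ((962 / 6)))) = -2668046875 / 1583318016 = -1.69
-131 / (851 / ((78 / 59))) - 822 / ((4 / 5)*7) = -103322547 / 702926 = -146.99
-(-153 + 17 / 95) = 14518 / 95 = 152.82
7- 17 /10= 53 /10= 5.30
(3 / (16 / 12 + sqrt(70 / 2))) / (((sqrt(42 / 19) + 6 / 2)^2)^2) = 1172889 / ((4 + 3 * sqrt(35)) * (sqrt(798) + 57)^4) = 0.00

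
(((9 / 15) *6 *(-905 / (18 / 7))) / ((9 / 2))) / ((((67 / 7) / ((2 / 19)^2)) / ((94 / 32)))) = -416843 / 435366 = -0.96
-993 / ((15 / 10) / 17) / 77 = -11254 / 77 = -146.16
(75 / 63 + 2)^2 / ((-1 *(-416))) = 4489 / 183456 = 0.02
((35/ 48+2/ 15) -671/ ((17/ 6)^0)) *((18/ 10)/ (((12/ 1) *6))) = -53611/ 3200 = -16.75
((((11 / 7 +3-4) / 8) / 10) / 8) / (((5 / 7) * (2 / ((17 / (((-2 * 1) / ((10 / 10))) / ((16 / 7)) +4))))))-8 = -39983 / 5000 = -8.00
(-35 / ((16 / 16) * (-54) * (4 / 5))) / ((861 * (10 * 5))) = 1 / 53136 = 0.00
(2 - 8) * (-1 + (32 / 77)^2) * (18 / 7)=529740 / 41503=12.76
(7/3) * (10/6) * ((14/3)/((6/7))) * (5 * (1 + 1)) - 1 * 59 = 152.73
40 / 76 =10 / 19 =0.53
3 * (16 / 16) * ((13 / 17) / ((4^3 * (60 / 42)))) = 273 / 10880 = 0.03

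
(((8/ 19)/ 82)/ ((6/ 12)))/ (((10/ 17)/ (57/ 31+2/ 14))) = 5848/ 169043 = 0.03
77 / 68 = 1.13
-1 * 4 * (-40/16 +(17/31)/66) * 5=50980/1023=49.83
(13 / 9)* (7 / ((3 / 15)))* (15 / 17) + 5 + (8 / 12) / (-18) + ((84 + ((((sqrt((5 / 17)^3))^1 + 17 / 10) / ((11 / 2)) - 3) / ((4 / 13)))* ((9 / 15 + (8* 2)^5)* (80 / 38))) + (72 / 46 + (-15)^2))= -212979424673668 / 11032065 + 1363149580* sqrt(85) / 60401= -19097420.67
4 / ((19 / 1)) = 4 / 19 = 0.21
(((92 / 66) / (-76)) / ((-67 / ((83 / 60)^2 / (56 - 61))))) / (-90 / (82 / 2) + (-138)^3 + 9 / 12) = 6496327 / 162954440337645000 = 0.00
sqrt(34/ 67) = sqrt(2278)/ 67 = 0.71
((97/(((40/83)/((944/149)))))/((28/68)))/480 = 8075153/1251600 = 6.45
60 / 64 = 15 / 16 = 0.94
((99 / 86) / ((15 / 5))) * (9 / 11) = 27 / 86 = 0.31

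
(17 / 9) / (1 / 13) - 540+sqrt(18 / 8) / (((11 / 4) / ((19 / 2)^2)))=-92311 / 198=-466.22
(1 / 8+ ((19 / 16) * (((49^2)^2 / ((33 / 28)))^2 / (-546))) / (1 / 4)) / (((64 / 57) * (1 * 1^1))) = -1343673848789300683 / 7248384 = -185375643562.66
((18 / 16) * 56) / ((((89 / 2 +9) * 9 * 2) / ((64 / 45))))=448 / 4815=0.09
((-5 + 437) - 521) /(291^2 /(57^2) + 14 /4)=-64258 /21345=-3.01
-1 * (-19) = 19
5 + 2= 7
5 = 5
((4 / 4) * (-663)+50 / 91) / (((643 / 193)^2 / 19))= -1133.97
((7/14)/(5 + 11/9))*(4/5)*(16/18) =2/35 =0.06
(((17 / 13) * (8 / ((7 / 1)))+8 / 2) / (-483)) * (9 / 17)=-1500 / 249067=-0.01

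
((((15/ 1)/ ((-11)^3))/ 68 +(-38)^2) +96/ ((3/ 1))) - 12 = 1464.00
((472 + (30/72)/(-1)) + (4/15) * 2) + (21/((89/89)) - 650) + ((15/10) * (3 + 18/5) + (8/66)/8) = -32333/220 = -146.97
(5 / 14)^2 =25 / 196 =0.13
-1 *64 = -64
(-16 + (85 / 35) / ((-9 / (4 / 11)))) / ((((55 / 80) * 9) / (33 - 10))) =-4105408 / 68607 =-59.84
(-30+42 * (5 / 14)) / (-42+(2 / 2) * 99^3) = -5 / 323419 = -0.00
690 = 690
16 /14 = 8 /7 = 1.14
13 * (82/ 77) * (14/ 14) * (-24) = -25584/ 77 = -332.26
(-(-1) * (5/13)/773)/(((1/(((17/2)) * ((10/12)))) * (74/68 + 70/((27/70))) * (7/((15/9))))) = 108375/23578832914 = 0.00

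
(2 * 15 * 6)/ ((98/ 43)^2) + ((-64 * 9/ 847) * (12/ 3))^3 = 61788599757/ 4253517961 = 14.53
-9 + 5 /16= -139 /16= -8.69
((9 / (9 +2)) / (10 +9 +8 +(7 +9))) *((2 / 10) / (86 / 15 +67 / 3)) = 27 / 199133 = 0.00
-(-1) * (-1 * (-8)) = 8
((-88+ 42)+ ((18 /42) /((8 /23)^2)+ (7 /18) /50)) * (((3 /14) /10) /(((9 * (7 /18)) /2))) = -4278941 /8232000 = -0.52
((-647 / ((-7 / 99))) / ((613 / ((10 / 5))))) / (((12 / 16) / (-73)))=-12468984 / 4291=-2905.85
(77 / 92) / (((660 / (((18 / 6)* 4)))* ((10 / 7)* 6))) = 49 / 27600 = 0.00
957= 957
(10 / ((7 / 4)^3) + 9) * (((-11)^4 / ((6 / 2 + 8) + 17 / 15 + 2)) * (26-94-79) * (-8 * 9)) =44199275670 / 371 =119135513.94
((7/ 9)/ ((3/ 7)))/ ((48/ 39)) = 637/ 432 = 1.47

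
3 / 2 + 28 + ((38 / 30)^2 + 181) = 95447 / 450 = 212.10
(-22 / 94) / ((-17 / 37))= 407 / 799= 0.51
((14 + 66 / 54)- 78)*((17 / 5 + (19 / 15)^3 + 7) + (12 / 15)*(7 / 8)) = -10016659 / 12150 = -824.42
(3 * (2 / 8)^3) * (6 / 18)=0.02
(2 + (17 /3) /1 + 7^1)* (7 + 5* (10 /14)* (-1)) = 352 /7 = 50.29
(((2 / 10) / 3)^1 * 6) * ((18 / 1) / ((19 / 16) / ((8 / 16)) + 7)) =96 / 125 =0.77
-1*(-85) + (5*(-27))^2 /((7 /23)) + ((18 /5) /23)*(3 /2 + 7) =48274621 /805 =59968.47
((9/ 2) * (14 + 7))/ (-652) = -189/ 1304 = -0.14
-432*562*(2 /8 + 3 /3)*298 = -90437040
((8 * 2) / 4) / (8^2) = 1 / 16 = 0.06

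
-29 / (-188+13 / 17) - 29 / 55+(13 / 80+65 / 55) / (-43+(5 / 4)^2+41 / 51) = -2353611083 / 5804630205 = -0.41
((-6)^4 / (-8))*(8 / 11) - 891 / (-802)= -1029591 / 8822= -116.71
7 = 7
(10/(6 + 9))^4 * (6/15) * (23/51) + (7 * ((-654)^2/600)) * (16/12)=687129434/103275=6653.40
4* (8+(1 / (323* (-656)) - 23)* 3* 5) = -71406271 / 52972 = -1348.00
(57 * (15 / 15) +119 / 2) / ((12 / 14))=1631 / 12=135.92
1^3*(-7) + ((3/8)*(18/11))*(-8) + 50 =419/11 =38.09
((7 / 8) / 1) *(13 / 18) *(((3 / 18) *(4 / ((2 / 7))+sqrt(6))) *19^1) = 1729 *sqrt(6) / 864+12103 / 432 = 32.92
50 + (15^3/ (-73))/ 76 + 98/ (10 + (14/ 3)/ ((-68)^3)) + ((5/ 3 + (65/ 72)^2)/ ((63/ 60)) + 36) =17368746397984819/ 178040214956016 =97.56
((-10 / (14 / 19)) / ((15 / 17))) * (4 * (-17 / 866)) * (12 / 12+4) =6.04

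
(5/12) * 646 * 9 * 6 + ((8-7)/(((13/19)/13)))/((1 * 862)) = 12529189/862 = 14535.02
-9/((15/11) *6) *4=-22/5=-4.40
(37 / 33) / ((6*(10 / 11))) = 37 / 180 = 0.21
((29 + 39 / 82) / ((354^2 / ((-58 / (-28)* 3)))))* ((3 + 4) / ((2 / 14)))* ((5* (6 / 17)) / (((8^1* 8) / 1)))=2453255 / 1242243584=0.00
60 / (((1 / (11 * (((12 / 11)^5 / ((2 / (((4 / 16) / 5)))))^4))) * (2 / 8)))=44926874911493849088 / 7644886306051818286375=0.01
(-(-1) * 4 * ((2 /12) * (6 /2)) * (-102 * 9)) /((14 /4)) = -524.57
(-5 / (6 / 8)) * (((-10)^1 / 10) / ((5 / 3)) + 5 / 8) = -1 / 6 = -0.17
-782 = -782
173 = 173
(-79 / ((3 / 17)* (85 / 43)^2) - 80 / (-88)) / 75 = -1594031 / 1051875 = -1.52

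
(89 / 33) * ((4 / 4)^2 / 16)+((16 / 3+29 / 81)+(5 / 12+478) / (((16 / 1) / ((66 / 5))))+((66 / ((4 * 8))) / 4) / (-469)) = 53562402263 / 133721280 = 400.55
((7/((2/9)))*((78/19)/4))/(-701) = -2457/53276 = -0.05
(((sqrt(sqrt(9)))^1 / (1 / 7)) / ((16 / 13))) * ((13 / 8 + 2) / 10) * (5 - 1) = 2639 * sqrt(3) / 320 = 14.28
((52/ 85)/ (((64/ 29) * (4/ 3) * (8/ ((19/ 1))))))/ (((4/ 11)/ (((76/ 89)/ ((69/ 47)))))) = 70362149/ 89085440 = 0.79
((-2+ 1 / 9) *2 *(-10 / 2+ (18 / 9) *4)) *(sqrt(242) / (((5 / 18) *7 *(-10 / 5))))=1122 *sqrt(2) / 35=45.34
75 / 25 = 3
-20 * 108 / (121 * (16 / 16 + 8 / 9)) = -19440 / 2057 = -9.45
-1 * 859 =-859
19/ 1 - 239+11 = -209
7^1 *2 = 14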